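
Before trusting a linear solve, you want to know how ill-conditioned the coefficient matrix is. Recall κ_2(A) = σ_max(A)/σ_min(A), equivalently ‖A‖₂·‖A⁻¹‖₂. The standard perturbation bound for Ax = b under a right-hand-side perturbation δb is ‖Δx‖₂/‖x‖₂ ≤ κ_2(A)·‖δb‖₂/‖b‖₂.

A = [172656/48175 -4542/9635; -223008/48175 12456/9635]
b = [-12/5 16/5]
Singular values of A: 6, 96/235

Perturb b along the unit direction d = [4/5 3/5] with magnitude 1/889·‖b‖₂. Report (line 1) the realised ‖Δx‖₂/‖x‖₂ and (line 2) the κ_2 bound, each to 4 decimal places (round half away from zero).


largest singular value 6, smallest 96/235
κ = σ_max/σ_min = 6/(96/235) = 14.6875
bound on ‖Δx‖/‖x‖: κ·ε = 14.6875·1/889 = 0.0165
solve Ax = b  →  x = [-0.6504 0.1463]
‖b‖₂ = 4.0000 and ‖x‖₂ = 0.6667
re-solving with b+δb shifts x by Δx of norm 0.0110
dividing the unrounded norms, ‖Δx‖/‖x‖ = 0.0165
so the bound is sharp here: realised error equals the bound

0.0165
0.0165


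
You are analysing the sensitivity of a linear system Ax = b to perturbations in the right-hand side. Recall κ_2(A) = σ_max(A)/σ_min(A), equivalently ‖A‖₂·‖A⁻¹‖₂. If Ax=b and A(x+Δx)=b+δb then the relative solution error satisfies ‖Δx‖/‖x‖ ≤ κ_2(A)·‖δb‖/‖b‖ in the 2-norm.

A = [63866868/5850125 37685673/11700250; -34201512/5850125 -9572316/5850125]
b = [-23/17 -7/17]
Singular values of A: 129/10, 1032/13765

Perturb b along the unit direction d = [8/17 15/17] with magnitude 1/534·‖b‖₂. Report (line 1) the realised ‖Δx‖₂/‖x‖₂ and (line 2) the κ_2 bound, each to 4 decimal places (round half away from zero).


0.0026
0.3222

largest singular value 129/10, smallest 1032/13765
κ = σ_max/σ_min = (129/10)/(1032/13765) = 172.0625
bound on ‖Δx‖/‖x‖: κ·ε = 172.0625·1/534 = 0.3222
solve Ax = b  →  x = [3.6603 -12.8264]
‖b‖ = 1.4142, ‖x‖ = 13.3384
δb = ε·‖b‖·d = [0.0012 0.0023]; solving A·Δx = δb gives ‖Δx‖ = 0.0353
relative error = 0.0026
tightness: 0.0026 against a bound of 0.3222 (unrounded ratio ≈ 0.0082)


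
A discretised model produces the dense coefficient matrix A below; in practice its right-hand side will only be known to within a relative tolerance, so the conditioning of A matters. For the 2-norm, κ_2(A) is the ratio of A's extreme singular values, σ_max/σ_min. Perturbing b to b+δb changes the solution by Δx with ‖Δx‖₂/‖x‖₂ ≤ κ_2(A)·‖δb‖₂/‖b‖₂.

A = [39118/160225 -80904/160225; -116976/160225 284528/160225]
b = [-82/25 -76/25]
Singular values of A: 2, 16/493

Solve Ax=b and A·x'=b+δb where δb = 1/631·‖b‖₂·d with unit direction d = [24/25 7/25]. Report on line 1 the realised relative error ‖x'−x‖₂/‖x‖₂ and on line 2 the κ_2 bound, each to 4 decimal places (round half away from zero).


0.0018
0.0977

from the listed singular values, σ₁ = 2, σ_n = 16/493
κ_2(A) = 2 / (16/493) = 61.6250
κ_2(A)·‖δb‖/‖b‖ = 0.0977
solve Ax = b  →  x = [-113.3846 -48.3269]
‖b‖₂ = 4.4721 and ‖x‖₂ = 123.2541
δb = ε·‖b‖·d = [0.0068 0.0020]; solving A·Δx = δb gives ‖Δx‖ = 0.2184
relative error = 0.0018
tightness: 0.0018 against a bound of 0.0977 (unrounded ratio ≈ 0.0181)


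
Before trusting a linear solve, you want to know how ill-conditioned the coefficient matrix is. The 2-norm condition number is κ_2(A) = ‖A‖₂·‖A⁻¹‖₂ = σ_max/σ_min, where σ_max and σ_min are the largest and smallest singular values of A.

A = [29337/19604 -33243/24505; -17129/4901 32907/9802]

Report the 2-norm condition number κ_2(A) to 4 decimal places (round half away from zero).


97.5000

form AᵀA = [32870425/2274064 -39123609/2842580; -39123609/2842580 186344109/14212900] with trace 1863421/67600 and determinant 21609/270400
solving λ² − 1863421/67600·λ + 21609/270400 = 0 gives λ = 441/16, 49/16900
κ = σ_max/σ_min = (21/4)/(7/130) = 97.5000


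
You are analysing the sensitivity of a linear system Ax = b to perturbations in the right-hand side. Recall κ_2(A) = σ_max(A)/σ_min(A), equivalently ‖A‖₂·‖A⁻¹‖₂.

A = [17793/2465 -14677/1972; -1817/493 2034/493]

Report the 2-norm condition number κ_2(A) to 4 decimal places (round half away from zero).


58.7500

M = AᵀA = [1381066/21025 -1159389/16820; -1159389/16820 974425/13456]. tr(M)=55241/400, det(M)=2209/400
char-poly roots: 2209/16 and 1/25
so κ_2 = √((2209/16) / (1/25)) = 58.7500


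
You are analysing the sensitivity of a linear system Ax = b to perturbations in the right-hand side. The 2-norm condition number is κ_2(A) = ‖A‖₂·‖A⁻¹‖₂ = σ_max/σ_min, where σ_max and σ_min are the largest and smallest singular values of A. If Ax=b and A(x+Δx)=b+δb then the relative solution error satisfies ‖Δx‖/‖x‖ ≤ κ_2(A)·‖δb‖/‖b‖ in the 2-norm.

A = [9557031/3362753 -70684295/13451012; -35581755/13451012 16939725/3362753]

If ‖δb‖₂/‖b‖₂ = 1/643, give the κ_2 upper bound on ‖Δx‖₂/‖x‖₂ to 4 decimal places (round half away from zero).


form AᵀA = [3243104344161/215136413584 -379987260180/13446025849; -379987260180/13446025849 11400164196025/215136413584] with trace 25334374637/372208328 and determinant 2058890625/11910666496
solving λ² − 25334374637/372208328·λ + 2058890625/11910666496 = 0 gives λ = 1089/16, 1890625/744416656
σ_max=√(1089/16)=(33/4), σ_min=√(1890625/744416656)=(1375/27284) → κ = 163.7040
κ_2(A)·‖δb‖/‖b‖ = 0.2546

0.2546


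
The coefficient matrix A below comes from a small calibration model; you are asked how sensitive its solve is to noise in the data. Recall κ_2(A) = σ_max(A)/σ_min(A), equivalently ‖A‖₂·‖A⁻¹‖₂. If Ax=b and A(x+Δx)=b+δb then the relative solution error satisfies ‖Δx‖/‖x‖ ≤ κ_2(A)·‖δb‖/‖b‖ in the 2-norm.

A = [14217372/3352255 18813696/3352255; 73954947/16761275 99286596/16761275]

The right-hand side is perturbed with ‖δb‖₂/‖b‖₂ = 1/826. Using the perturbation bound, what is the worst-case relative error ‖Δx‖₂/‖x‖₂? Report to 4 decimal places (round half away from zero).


0.3499

form AᵀA = [12512099703249/334055100625 16682244724332/334055100625; 16682244724332/334055100625 22243409125776/334055100625] with trace 1390220353161/13362204025 and determinant 1731891456/13362204025
solving λ² − 1390220353161/13362204025·λ + 1731891456/13362204025 = 0 gives λ = 2601/25, 665856/534488161
κ_2(A) = √(λ_max/λ_min) = √((2601/25) / (665856/534488161)) = 288.9875
perturbation bound = 288.9875·1/826 = 0.3499


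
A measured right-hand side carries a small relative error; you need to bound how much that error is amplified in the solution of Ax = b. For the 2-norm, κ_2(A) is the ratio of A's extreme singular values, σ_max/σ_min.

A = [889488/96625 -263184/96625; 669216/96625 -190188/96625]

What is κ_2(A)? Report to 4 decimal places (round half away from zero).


AᵀA = [49561558272/373455625 -14455034496/373455625; -14455034496/373455625 4217491728/373455625]; tr = 86046480/597529, det = 331776/597529
eigenvalues of AᵀA: λ = (tr ± √(tr²−4·det))/2 = 144, 2304/597529
κ = σ_max/σ_min = 12/(48/773) = 193.2500

193.2500


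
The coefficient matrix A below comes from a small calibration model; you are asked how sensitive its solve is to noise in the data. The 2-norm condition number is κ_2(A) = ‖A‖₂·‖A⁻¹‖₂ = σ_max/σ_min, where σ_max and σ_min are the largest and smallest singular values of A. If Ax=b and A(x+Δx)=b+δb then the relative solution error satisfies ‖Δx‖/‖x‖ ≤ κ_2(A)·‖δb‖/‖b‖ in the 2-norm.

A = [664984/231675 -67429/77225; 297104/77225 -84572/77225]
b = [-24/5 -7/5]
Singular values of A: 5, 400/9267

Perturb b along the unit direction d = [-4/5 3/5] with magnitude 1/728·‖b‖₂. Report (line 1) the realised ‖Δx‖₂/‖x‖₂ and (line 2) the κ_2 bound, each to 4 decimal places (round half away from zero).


σ_max = 5, σ_min = 400/9267
condition number: 5 ÷ (400/9267) = 115.8375
worst-case relative error ≤ 115.8375 × 1/728 = 0.1591
solve Ax = b  →  x = [18.6927 66.9464]
2-norm of b is 5.0000; of x, 69.5071
with δb = [-0.0055 0.0041], A·Δx = δb → ‖Δx‖ = 0.1591
realised ‖Δx‖/‖x‖ = 0.0023
realised/bound (from unrounded values) ≈ 0.0144

0.0023
0.1591


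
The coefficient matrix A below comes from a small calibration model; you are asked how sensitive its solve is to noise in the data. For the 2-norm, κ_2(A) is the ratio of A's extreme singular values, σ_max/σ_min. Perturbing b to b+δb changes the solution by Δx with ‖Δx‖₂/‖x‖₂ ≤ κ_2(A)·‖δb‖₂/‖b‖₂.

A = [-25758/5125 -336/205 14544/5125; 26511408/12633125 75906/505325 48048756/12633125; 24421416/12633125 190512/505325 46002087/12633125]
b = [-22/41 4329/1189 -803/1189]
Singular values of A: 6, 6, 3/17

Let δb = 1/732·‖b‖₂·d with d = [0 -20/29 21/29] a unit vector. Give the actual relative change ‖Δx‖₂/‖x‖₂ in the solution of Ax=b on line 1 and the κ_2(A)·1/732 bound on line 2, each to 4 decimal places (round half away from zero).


0.0017
0.0464

from the listed singular values, σ₁ = 6, σ_n = 3/17
κ_2(A) = 6 / (3/17) = 34.0000
κ_2(A)·‖δb‖/‖b‖ = 0.0464
solve Ax = b  →  x = [4.8165 -16.2733 -1.0576]
‖b‖ = 3.7417, ‖x‖ = 17.0041
Δx = A⁻¹·δb where δb = 1/732·3.7417·d; ‖Δx‖ = 0.0290
relative error = 0.0017
so the bound overstates the realised error by a factor of ≈ 27.2672 (computed from the unrounded values)


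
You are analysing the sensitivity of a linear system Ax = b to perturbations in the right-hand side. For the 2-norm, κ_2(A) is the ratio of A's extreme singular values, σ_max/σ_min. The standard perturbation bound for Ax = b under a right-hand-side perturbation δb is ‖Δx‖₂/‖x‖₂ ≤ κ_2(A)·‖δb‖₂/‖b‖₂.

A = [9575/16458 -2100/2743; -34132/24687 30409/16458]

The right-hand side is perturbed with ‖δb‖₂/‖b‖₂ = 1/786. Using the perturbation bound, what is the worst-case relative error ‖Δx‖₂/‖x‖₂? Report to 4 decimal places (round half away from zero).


M = AᵀA = [32456209/14424804 -3606176/1202067; -3606176/1202067 6411049/1602756]. tr(M)=45077825/7212402, det(M)=15625/57699216
λ_max, λ_min = (45077825/7212402 ± √507988489960000/13004685652401)/2 = 25/4, 625/14424804
κ_2(A) = √(λ_max/λ_min) = √((25/4) / (625/14424804)) = 379.8000
worst-case relative error ≤ 379.8000 × 1/786 = 0.4832

0.4832


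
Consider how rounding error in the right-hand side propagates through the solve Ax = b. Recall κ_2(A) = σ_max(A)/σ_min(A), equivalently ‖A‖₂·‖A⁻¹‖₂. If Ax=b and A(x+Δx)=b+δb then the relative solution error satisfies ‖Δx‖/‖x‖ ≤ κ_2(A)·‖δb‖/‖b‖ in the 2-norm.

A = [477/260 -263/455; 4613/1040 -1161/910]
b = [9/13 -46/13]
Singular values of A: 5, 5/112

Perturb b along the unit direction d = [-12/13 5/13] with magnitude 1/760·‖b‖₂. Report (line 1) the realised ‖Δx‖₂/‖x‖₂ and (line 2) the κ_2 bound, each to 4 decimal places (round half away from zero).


largest singular value 5, smallest 5/112
condition number: 5 ÷ (5/112) = 112.0000
κ_2(A)·‖δb‖/‖b‖ = 0.1474
solve Ax = b  →  x = [-13.1200 -42.8400]
‖b‖ = 3.6056, ‖x‖ = 44.8040
δb = ε·‖b‖·d = [-0.0044 0.0018]; solving A·Δx = δb gives ‖Δx‖ = 0.1063
relative error = 0.0024
so the bound overstates the realised error by a factor of ≈ 62.1320 (computed from the unrounded values)

0.0024
0.1474


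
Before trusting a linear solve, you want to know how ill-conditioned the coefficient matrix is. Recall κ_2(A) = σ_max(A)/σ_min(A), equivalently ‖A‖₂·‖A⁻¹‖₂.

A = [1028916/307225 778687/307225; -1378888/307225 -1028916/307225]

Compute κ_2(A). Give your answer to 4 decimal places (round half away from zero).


307.2250

form AᵀA = [118400010064/3775488025 88798537548/3775488025; 88798537548/3775488025 66600863161/3775488025] with trace 7400034929/151019521 and determinant 3841600/151019521
eigenvalues of AᵀA: λ = (tr ± √(tr²−4·det))/2 = 49, 78400/151019521
κ_2(A) = √(λ_max/λ_min) = √(49 / (78400/151019521)) = 307.2250


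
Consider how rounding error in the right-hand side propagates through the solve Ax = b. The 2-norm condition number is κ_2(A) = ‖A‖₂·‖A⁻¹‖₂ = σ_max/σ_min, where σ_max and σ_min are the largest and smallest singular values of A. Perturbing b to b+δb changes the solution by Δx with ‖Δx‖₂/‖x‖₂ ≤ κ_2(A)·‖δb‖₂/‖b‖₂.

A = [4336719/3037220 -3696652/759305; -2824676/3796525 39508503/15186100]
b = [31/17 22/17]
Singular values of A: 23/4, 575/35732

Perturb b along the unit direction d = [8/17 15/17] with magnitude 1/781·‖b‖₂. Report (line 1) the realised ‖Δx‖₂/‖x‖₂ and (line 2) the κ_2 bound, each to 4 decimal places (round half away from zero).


from the listed singular values, σ₁ = 23/4, σ_n = 575/35732
κ = σ_max/σ_min = (23/4)/(575/35732) = 357.3200
bound on ‖Δx‖/‖x‖: κ·ε = 357.3200·1/781 = 0.4575
solve Ax = b  →  x = [119.3625 34.6329]
‖b‖₂ = 2.2361 and ‖x‖₂ = 124.2853
re-solving with b+δb shifts x by Δx of norm 0.1779
relative error = 0.0014
so the bound overstates the realised error by a factor of ≈ 319.5970 (computed from the unrounded values)

0.0014
0.4575


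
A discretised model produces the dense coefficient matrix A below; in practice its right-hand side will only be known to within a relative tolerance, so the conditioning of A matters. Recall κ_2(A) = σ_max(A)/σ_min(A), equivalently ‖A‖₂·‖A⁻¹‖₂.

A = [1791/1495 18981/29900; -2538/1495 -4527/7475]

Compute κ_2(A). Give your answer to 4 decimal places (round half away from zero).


14.3750

form AᵀA = [385965/89401 3198123/1788020; 3198123/1788020 27527121/35760400] with trace 1076409/211600 and determinant 6561/52900
eigenvalues of AᵀA: λ = (tr ± √(tr²−4·det))/2 = 81/16, 324/13225
κ = σ_max/σ_min = (9/4)/(18/115) = 14.3750


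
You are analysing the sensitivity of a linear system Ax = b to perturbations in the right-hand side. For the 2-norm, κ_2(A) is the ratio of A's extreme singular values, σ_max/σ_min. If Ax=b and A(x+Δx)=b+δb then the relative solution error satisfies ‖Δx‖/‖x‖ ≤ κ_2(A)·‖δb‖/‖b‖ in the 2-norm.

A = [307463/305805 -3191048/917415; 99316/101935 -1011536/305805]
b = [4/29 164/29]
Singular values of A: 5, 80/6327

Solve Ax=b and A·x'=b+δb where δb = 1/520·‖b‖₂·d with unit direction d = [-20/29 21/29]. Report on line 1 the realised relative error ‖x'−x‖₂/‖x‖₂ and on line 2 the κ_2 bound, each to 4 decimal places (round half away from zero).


0.0027
0.7605

from the listed singular values, σ₁ = 5, σ_n = 80/6327
κ = σ_max/σ_min = 5/(80/6327) = 395.4375
worst-case relative error ≤ 395.4375 × 1/520 = 0.7605
solve Ax = b  →  x = [303.9200 87.8100]
2-norm of b is 5.6569; of x, 316.3510
re-solving with b+δb shifts x by Δx of norm 0.8604
relative error = 0.0027
realised/bound (from unrounded values) ≈ 0.0036


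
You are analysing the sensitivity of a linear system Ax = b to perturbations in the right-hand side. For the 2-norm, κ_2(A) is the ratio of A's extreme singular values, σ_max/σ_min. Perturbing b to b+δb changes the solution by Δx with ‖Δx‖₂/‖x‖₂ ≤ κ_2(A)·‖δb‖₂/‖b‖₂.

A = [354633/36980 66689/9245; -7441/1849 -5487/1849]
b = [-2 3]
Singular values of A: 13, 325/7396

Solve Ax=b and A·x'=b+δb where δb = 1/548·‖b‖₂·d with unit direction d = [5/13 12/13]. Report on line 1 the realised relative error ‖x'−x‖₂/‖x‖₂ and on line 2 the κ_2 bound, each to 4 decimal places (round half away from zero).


0.0033
0.5399

largest singular value 13, smallest 325/7396
κ_2(A) = 13 / (325/7396) = 295.8400
bound on ‖Δx‖/‖x‖: κ·ε = 295.8400·1/548 = 0.5399
solve Ax = b  →  x = [-27.4929 36.2726]
‖b‖₂ = 3.6056 and ‖x‖₂ = 45.5144
re-solving with b+δb shifts x by Δx of norm 0.1497
realised ‖Δx‖/‖x‖ = 0.0033
tightness: 0.0033 against a bound of 0.5399 (unrounded ratio ≈ 0.0061)


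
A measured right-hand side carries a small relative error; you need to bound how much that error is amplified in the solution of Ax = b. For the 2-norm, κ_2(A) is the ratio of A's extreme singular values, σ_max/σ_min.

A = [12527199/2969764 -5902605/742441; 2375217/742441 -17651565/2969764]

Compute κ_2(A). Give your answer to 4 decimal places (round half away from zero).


M = AᵀA = [247197207539025/8819498215696 -28967351179500/551218638481; -28967351179500/551218638481 869029679525625/8819498215696]. tr(M)=1931188385925/15258647432, det(M)=64072265625/488276717824
solving λ² − 1931188385925/15258647432·λ + 64072265625/488276717824 = 0 gives λ = 2025/16, 31640625/30517294864
σ_max=√(2025/16)=(45/4), σ_min=√(31640625/30517294864)=(5625/174692) → κ = 349.3840

349.3840


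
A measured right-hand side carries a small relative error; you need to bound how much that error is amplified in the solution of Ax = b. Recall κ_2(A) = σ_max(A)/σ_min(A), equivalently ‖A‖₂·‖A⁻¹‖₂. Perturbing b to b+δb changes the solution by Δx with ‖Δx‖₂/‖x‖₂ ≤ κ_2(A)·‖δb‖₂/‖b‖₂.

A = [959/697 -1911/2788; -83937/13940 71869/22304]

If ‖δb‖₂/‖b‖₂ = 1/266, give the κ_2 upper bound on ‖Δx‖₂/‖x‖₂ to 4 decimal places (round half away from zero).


AᵀA = [4410049/115600 -3763053/184960; -3763053/184960 3211705/295936]; tr = 1254449/25600, det = 2401/25600
λ_max, λ_min = (1254449/25600 ± √1573396431201/655360000)/2 = 49, 49/25600
so κ_2 = √(49 / (49/25600)) = 160.0000
κ_2(A)·‖δb‖/‖b‖ = 0.6015

0.6015


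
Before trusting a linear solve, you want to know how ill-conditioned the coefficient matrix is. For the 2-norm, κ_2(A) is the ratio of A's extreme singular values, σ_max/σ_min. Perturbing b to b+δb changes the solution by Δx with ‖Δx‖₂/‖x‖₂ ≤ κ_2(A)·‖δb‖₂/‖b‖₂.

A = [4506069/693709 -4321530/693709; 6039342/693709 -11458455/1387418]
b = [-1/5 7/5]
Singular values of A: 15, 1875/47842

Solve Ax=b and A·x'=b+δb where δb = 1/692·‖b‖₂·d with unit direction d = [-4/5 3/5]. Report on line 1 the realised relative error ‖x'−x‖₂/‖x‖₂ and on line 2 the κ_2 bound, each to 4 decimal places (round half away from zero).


σ_max = 15, σ_min = 1875/47842
κ_2(A) = 15 / (1875/47842) = 382.7360
bound on ‖Δx‖/‖x‖: κ·ε = 382.7360·1/692 = 0.5531
solve Ax = b  →  x = [17.6453 18.4309]
‖b‖₂ = 1.4142 and ‖x‖₂ = 25.5158
δb = ε·‖b‖·d = [-0.0016 0.0012]; solving A·Δx = δb gives ‖Δx‖ = 0.0521
realised ‖Δx‖/‖x‖ = 0.0020
so the bound overstates the realised error by a factor of ≈ 270.6361 (computed from the unrounded values)

0.0020
0.5531


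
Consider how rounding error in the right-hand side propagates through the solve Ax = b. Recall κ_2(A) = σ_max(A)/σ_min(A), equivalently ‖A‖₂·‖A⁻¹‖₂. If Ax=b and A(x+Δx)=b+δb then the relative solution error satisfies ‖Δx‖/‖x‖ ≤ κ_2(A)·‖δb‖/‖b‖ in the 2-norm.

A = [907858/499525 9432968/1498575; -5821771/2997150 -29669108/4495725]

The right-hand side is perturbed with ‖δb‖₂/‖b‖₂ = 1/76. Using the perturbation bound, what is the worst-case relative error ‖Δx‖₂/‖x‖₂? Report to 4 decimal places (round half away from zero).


AᵀA = [15116394509/2136244500 38867428166/1602183375; 38867428166/1602183375 399782149136/4806550125]; tr = 13881409177/153809604, det = 2085136/38452401
solving λ² − 13881409177/153809604·λ + 2085136/38452401 = 0 gives λ = 361/4, 23104/38452401
so κ_2 = √((361/4) / (23104/38452401)) = 387.5625
κ_2(A)·‖δb‖/‖b‖ = 5.0995

5.0995


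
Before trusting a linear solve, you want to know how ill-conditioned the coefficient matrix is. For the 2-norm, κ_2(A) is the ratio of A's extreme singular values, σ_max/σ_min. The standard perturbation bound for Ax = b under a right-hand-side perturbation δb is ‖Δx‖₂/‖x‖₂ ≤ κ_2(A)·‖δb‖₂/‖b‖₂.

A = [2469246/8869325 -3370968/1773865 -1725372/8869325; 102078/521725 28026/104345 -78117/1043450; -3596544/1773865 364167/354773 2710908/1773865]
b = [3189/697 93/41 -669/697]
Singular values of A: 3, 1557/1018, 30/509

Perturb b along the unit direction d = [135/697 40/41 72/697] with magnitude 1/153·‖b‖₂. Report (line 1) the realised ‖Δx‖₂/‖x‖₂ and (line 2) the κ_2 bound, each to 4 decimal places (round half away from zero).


0.0113
0.3327

from the listed singular values, σ₁ = 3, σ_n = 30/509
κ = σ_max/σ_min = 3/(30/509) = 50.9000
bound on ‖Δx‖/‖x‖: κ·ε = 50.9000·1/153 = 0.3327
solve Ax = b  →  x = [30.2385 -2.1692 40.9461]
2-norm of b is 5.1962; of x, 50.9476
with δb = [0.0066 0.0331 0.0035], A·Δx = δb → ‖Δx‖ = 0.5762
realised ‖Δx‖/‖x‖ = 0.0113
so the bound overstates the realised error by a factor of ≈ 29.4146 (computed from the unrounded values)


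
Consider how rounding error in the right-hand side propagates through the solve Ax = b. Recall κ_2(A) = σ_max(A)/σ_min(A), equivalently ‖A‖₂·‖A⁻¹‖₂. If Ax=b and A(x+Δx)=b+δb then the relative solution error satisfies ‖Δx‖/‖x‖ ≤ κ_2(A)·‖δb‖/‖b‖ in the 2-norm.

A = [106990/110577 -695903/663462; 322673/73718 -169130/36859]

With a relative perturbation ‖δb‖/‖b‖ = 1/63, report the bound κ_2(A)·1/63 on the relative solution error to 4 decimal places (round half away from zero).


form AᵀA = [584680681/29095236 -460423600/21821427; -460423600/21821427 5801479489/261857124] with trace 6577649/155682 and determinant 28561/1245456
λ_max, λ_min = (6577649/155682 ± √10815810787600/6059221281)/2 = 169/4, 169/311364
κ_2(A) = √(λ_max/λ_min) = √((169/4) / (169/311364)) = 279.0000
κ_2(A)·‖δb‖/‖b‖ = 4.4286

4.4286


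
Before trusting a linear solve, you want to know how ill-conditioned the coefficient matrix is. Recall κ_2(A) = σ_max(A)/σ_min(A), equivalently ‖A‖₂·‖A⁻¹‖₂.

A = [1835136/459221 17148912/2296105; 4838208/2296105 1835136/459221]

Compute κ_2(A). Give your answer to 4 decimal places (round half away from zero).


M = AᵀA = [372323045376/18242554225 27923429376/729702169; 27923429376/729702169 1308921405696/18242554225]. tr(M)=5817454848/63123025, det(M)=84934656/1578075625
λ_max, λ_min = (5817454848/63123025 ± √1353676923813298176/159380651406025)/2 = 2304/25, 36864/63123025
κ_2(A) = √(λ_max/λ_min) = √((2304/25) / (36864/63123025)) = 397.2500

397.2500


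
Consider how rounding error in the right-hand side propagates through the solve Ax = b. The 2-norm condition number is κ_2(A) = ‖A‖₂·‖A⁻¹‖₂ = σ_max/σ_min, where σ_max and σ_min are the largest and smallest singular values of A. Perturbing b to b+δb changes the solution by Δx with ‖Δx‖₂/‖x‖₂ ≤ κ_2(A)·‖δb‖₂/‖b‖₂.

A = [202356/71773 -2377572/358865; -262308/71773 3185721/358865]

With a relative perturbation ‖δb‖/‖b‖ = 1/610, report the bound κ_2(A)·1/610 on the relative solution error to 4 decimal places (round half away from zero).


M = AᵀA = [109753437600/5151363529 -263351212740/5151363529; -263351212740/5151363529 632066676201/5151363529]. tr(M)=4389468129/30481441, det(M)=20250000/30481441
char-poly roots: 144 and 140625/30481441
so κ_2 = √(144 / (140625/30481441)) = 176.6720
perturbation bound = 176.6720·1/610 = 0.2896

0.2896


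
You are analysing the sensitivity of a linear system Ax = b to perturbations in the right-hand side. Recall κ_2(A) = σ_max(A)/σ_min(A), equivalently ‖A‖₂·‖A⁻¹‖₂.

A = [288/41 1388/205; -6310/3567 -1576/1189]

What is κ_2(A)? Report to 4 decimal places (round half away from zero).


AᵀA = [397156/7569 629552/12615; 629552/12615 1000784/21025]; tr = 22516/225, det = 64/9
solving λ² − 22516/225·λ + 64/9 = 0 gives λ = 100, 16/225
κ_2(A) = √(λ_max/λ_min) = √(100 / (16/225)) = 37.5000

37.5000


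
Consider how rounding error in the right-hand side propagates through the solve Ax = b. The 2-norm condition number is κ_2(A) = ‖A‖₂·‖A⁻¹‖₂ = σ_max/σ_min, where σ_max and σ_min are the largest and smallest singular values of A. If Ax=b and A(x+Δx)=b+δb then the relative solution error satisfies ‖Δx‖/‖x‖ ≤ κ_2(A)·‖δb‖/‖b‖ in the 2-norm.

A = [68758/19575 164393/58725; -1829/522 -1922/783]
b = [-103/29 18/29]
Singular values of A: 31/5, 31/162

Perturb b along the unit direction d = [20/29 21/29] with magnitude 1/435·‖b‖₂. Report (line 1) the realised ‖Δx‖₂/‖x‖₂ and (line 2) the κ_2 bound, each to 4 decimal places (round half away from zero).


0.0041
0.0745

largest singular value 31/5, smallest 31/162
κ = σ_max/σ_min = (31/5)/(31/162) = 32.4000
perturbation bound = 32.4000·1/435 = 0.0745
solve Ax = b  →  x = [5.8839 -8.6516]
2-norm of b is 3.6056; of x, 10.4628
re-solving with b+δb shifts x by Δx of norm 0.0433
relative error = 0.0041
so the bound overstates the realised error by a factor of ≈ 17.9915 (computed from the unrounded values)


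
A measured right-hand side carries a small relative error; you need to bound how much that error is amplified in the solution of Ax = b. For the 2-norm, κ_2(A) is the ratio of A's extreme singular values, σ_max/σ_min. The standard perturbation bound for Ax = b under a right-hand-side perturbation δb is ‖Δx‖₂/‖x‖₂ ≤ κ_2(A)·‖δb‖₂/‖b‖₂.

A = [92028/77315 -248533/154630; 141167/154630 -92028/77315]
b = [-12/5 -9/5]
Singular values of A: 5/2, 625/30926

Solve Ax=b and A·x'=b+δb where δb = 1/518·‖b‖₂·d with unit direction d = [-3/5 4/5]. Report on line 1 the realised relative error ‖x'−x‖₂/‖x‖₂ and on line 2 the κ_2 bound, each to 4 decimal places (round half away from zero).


largest singular value 5/2, smallest 625/30926
κ_2(A) = (5/2) / (625/30926) = 123.7040
worst-case relative error ≤ 123.7040 × 1/518 = 0.2388
solve Ax = b  →  x = [-0.7200 0.9600]
2-norm of b is 3.0000; of x, 1.2000
Δx = A⁻¹·δb where δb = 1/518·3.0000·d; ‖Δx‖ = 0.2866
relative error = 0.2388
tightness: 0.2388 against a bound of 0.2388; the bound is attained (ratio 1)

0.2388
0.2388


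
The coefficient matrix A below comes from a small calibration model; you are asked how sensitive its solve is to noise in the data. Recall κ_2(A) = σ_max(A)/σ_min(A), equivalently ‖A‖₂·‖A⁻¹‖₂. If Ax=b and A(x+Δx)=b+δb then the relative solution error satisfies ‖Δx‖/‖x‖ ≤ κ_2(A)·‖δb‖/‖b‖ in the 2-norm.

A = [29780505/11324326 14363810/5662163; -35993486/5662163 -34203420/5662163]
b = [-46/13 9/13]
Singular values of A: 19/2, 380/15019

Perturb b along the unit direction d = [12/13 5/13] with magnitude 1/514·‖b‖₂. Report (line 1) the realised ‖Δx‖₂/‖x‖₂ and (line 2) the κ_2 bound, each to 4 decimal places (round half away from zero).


largest singular value 19/2, smallest 380/15019
condition number: (19/2) ÷ (380/15019) = 375.4750
bound on ‖Δx‖/‖x‖: κ·ε = 375.4750·1/514 = 0.7305
solve Ax = b  →  x = [81.6207 -86.0070]
‖b‖₂ = 3.6056 and ‖x‖₂ = 118.5712
re-solving with b+δb shifts x by Δx of norm 0.2772
relative error = 0.0023
tightness: 0.0023 against a bound of 0.7305 (unrounded ratio ≈ 0.0032)

0.0023
0.7305


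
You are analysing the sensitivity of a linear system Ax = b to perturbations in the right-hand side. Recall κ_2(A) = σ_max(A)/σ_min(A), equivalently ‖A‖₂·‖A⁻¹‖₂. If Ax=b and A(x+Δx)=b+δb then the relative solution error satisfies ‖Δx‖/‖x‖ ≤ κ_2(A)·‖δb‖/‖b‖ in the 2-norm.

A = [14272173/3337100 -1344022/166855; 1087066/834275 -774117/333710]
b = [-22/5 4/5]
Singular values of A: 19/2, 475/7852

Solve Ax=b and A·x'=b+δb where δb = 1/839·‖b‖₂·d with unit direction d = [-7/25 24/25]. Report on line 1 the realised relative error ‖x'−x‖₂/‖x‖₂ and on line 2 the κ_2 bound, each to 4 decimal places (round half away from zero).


largest singular value 19/2, smallest 475/7852
κ_2(A) = (19/2) / (475/7852) = 157.0400
perturbation bound = 157.0400·1/839 = 0.1872
solve Ax = b  →  x = [28.9734 15.9297]
2-norm of b is 4.4721; of x, 33.0637
with δb = [-0.0015 0.0051], A·Δx = δb → ‖Δx‖ = 0.0881
relative error = 0.0027
so the bound overstates the realised error by a factor of ≈ 70.2361 (computed from the unrounded values)

0.0027
0.1872


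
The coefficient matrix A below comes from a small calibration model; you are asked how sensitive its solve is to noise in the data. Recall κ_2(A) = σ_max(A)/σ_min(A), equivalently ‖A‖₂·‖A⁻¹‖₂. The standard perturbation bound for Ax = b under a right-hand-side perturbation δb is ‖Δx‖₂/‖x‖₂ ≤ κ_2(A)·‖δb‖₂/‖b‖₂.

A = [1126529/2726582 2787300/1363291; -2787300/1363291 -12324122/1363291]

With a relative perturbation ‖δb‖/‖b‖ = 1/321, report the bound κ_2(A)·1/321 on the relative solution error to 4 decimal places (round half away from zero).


M = AᵀA = [19241661361/4422516004 21368835450/1105629001; 21368835450/1105629001 94975029364/1105629001]. tr(M)=237443057/2630884, det(M)=130321/657721
solving λ² − 237443057/2630884·λ + 130321/657721 = 0 gives λ = 361/4, 1444/657721
σ_max=√(361/4)=(19/2), σ_min=√(1444/657721)=(38/811) → κ = 202.7500
worst-case relative error ≤ 202.7500 × 1/321 = 0.6316

0.6316


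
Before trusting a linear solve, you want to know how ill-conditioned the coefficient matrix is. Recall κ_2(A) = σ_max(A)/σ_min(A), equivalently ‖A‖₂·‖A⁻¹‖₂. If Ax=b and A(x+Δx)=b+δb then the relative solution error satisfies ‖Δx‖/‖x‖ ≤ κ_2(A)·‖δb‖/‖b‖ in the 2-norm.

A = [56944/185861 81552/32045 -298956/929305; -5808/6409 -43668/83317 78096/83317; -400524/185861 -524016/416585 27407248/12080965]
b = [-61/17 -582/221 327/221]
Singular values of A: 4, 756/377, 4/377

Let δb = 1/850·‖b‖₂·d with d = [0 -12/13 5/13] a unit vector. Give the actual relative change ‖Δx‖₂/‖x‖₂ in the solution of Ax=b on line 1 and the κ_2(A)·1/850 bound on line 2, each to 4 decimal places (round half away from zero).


from the listed singular values, σ₁ = 4, σ_n = 4/377
κ_2(A) = 4 / (4/377) = 377.0000
perturbation bound = 377.0000·1/850 = 0.4435
solve Ax = b  →  x = [205.0932 -1.4968 194.6397]
‖b‖ = 4.6904, ‖x‖ = 282.7544
with δb = [0.0000 -0.0051 0.0021], A·Δx = δb → ‖Δx‖ = 0.5201
relative error = 0.0018
tightness: 0.0018 against a bound of 0.4435 (unrounded ratio ≈ 0.0041)

0.0018
0.4435


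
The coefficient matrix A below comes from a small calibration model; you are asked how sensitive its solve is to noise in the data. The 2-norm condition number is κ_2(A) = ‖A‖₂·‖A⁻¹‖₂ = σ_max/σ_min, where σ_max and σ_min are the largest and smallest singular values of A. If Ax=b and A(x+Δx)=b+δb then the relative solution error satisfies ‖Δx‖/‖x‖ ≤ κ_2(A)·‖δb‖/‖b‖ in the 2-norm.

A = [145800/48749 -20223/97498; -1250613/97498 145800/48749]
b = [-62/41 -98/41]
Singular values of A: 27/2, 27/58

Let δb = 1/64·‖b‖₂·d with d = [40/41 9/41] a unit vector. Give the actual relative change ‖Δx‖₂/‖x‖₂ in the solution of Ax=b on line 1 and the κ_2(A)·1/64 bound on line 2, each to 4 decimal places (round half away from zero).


0.0221
0.4531

σ_max = 27/2, σ_min = 27/58
κ = σ_max/σ_min = (27/2)/(27/58) = 29.0000
bound on ‖Δx‖/‖x‖: κ·ε = 29.0000·1/64 = 0.4531
solve Ax = b  →  x = [-0.7986 -4.2240]
2-norm of b is 2.8284; of x, 4.2988
Δx = A⁻¹·δb where δb = 1/64·2.8284·d; ‖Δx‖ = 0.0949
relative error = 0.0221
so the bound overstates the realised error by a factor of ≈ 20.5183 (computed from the unrounded values)


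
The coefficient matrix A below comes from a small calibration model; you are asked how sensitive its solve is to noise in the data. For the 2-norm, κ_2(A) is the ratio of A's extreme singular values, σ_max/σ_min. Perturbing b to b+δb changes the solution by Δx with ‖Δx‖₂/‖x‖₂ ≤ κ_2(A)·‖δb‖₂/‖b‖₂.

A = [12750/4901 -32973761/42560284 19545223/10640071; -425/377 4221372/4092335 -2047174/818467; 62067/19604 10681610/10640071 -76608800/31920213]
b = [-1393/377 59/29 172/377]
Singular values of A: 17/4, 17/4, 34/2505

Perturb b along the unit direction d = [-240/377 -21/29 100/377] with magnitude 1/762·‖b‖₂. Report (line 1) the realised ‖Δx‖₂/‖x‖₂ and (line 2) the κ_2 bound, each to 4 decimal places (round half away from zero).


0.0056
0.4109

largest singular value 17/4, smallest 34/2505
κ = σ_max/σ_min = (17/4)/(34/2505) = 313.1250
worst-case relative error ≤ 313.1250 × 1/762 = 0.4109
solve Ax = b  →  x = [-0.5792 68.3084 27.6187]
2-norm of b is 4.2426; of x, 73.6829
with δb = [-0.0035 -0.0040 0.0015], A·Δx = δb → ‖Δx‖ = 0.4102
realised ‖Δx‖/‖x‖ = 0.0056
tightness: 0.0056 against a bound of 0.4109 (unrounded ratio ≈ 0.0135)


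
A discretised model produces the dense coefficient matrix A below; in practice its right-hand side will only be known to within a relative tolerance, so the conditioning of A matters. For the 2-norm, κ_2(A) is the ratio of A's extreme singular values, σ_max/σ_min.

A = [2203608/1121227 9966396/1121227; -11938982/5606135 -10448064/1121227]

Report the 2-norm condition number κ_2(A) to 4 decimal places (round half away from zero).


282.9000

form AᵀA = [313836500164/37370689225 278893457568/7474137845; 278893457568/7474137845 247908550032/1494827569] with trace 3873617044/22231225 and determinant 8433216/22231225
char-poly roots: 4356/25 and 1936/889249
so κ_2 = √((4356/25) / (1936/889249)) = 282.9000


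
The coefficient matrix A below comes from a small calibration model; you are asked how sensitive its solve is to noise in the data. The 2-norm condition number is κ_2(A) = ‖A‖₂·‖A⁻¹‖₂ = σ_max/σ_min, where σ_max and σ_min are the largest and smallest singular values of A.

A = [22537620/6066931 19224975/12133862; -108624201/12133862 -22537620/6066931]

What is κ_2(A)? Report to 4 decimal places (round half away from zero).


AᵀA = [81840202981929/871187023876 8524899840240/217796755969; 8524899840240/217796755969 14209330916025/871187023876]; tr = 284170218633/2577476402, det = 3038765625/20619811216
solving λ² − 284170218633/2577476402·λ + 3038765625/20619811216 = 0 gives λ = 441/4, 6890625/5154952804
κ_2(A) = √(λ_max/λ_min) = √((441/4) / (6890625/5154952804)) = 287.1920

287.1920


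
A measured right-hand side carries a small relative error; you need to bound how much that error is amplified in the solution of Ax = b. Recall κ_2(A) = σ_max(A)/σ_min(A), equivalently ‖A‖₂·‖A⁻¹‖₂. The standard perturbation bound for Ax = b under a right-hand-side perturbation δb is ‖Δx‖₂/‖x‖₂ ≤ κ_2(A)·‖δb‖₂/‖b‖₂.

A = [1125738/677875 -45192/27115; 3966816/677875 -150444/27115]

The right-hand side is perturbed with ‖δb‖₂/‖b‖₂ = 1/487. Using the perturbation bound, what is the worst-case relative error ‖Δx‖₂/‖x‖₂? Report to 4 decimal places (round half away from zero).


0.2688

form AᵀA = [27204664356/735223225 -5181264144/147044645; -5181264144/147044645 987028560/29408929] with trace 61688916/874225 and determinant 254016/874225
λ_max, λ_min = (61688916/874225 ± √3804634088704656/764269350625)/2 = 1764/25, 144/34969
σ_max=√(1764/25)=(42/5), σ_min=√(144/34969)=(12/187) → κ = 130.9000
worst-case relative error ≤ 130.9000 × 1/487 = 0.2688


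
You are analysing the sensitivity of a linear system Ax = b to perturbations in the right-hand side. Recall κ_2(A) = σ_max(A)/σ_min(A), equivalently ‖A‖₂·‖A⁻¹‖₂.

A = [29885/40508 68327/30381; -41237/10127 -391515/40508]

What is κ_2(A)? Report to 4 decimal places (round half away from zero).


57.0000

M = AᵀA = [16716809/976144 7506940/183027; 7506940/183027 865111969/8785296]. tr(M)=3004625/25992, det(M)=3418801/831744
eigenvalues of AᵀA: λ = (tr ± √(tr²−4·det))/2 = 1849/16, 1849/51984
so κ_2 = √((1849/16) / (1849/51984)) = 57.0000


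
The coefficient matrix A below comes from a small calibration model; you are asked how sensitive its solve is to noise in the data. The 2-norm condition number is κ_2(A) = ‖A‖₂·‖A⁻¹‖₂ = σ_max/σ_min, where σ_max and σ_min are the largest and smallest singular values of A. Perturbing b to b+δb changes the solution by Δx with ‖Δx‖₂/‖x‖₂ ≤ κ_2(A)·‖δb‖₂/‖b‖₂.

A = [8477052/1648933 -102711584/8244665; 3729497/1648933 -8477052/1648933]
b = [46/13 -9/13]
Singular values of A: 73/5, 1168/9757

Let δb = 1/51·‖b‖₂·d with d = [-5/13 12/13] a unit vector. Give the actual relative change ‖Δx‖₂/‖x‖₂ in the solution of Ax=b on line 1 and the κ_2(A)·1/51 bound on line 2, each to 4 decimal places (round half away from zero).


0.0353
2.3914

from the listed singular values, σ₁ = 73/5, σ_n = 1168/9757
κ_2(A) = (73/5) / (1168/9757) = 121.9625
worst-case relative error ≤ 121.9625 × 1/51 = 2.3914
solve Ax = b  →  x = [-15.3430 -6.6155]
‖b‖ = 3.6056, ‖x‖ = 16.7085
re-solving with b+δb shifts x by Δx of norm 0.5906
dividing the unrounded norms, ‖Δx‖/‖x‖ = 0.0353
so the bound overstates the realised error by a factor of ≈ 67.6577 (computed from the unrounded values)


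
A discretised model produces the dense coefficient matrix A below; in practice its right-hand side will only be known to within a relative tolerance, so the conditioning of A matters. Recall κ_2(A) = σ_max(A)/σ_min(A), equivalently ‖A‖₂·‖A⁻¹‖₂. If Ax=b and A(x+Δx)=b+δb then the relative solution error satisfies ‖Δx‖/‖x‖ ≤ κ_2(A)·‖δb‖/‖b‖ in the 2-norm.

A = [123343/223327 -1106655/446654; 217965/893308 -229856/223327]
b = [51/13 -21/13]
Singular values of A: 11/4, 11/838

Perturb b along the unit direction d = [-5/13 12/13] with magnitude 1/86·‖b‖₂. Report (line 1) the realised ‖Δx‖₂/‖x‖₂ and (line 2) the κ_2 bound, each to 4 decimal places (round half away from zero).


σ_max = 11/4, σ_min = 11/838
κ = σ_max/σ_min = (11/4)/(11/838) = 209.5000
κ_2(A)·‖δb‖/‖b‖ = 2.4360
solve Ax = b  →  x = [-222.7317 -51.2328]
2-norm of b is 4.2426; of x, 228.5481
with δb = [-0.0190 0.0455], A·Δx = δb → ‖Δx‖ = 3.7583
realised ‖Δx‖/‖x‖ = 0.0164
realised/bound (from unrounded values) ≈ 0.0068

0.0164
2.4360


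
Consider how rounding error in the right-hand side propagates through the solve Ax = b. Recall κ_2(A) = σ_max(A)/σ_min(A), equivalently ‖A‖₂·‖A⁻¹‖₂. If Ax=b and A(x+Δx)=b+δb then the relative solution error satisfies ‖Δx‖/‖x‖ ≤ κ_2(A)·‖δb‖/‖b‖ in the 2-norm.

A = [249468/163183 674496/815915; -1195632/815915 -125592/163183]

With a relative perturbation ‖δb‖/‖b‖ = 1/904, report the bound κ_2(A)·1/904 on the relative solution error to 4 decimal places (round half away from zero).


0.1831

AᵀA = [3549813264/791578225 378628992/158315645; 378628992/158315645 1009843776/791578225]; tr = 3155472/547805, det = 82944/68475625
eigenvalues of AᵀA: λ = (tr ± √(tr²−4·det))/2 = 144/25, 576/2739025
κ_2(A) = √(λ_max/λ_min) = √((144/25) / (576/2739025)) = 165.5000
bound on ‖Δx‖/‖x‖: κ·ε = 165.5000·1/904 = 0.1831


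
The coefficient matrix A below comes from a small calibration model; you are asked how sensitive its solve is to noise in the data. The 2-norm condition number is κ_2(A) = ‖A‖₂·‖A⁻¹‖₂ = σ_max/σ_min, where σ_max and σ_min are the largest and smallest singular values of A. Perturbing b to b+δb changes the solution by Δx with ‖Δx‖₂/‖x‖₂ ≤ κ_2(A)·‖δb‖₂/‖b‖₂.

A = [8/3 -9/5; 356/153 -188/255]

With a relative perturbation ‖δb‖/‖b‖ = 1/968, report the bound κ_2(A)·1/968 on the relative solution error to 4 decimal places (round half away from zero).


AᵀA = [293200/23409 -50840/7803; -50840/7803 9841/2601]; tr = 1321/81, det = 400/81
λ_max, λ_min = (1321/81 ± √1615441/6561)/2 = 16, 25/81
so κ_2 = √(16 / (25/81)) = 7.2000
κ_2(A)·‖δb‖/‖b‖ = 0.0074

0.0074
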